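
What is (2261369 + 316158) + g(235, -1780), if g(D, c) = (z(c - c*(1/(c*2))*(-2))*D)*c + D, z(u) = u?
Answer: 746733462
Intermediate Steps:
g(D, c) = D + D*c*(1 + c) (g(D, c) = ((c - c*(1/(c*2))*(-2))*D)*c + D = ((c - c*((1/2)/c)*(-2))*D)*c + D = ((c - c*(1/(2*c))*(-2))*D)*c + D = ((c - (-2)/2)*D)*c + D = ((c - 1*(-1))*D)*c + D = ((c + 1)*D)*c + D = ((1 + c)*D)*c + D = (D*(1 + c))*c + D = D*c*(1 + c) + D = D + D*c*(1 + c))
(2261369 + 316158) + g(235, -1780) = (2261369 + 316158) + 235*(1 - 1780*(1 - 1780)) = 2577527 + 235*(1 - 1780*(-1779)) = 2577527 + 235*(1 + 3166620) = 2577527 + 235*3166621 = 2577527 + 744155935 = 746733462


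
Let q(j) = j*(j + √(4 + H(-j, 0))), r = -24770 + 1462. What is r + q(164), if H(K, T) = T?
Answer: 3916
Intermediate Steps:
r = -23308
q(j) = j*(2 + j) (q(j) = j*(j + √(4 + 0)) = j*(j + √4) = j*(j + 2) = j*(2 + j))
r + q(164) = -23308 + 164*(2 + 164) = -23308 + 164*166 = -23308 + 27224 = 3916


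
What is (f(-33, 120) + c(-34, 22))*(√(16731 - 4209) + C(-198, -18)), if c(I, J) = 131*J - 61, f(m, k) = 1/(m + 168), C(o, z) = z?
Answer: -761672/15 + 380836*√12522/135 ≈ 2.6490e+5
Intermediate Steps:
f(m, k) = 1/(168 + m)
c(I, J) = -61 + 131*J
(f(-33, 120) + c(-34, 22))*(√(16731 - 4209) + C(-198, -18)) = (1/(168 - 33) + (-61 + 131*22))*(√(16731 - 4209) - 18) = (1/135 + (-61 + 2882))*(√12522 - 18) = (1/135 + 2821)*(-18 + √12522) = 380836*(-18 + √12522)/135 = -761672/15 + 380836*√12522/135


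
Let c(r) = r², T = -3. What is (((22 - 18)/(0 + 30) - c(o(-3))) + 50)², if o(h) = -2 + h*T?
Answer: 289/225 ≈ 1.2844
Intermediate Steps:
o(h) = -2 - 3*h (o(h) = -2 + h*(-3) = -2 - 3*h)
(((22 - 18)/(0 + 30) - c(o(-3))) + 50)² = (((22 - 18)/(0 + 30) - (-2 - 3*(-3))²) + 50)² = ((4/30 - (-2 + 9)²) + 50)² = ((4*(1/30) - 1*7²) + 50)² = ((2/15 - 1*49) + 50)² = ((2/15 - 49) + 50)² = (-733/15 + 50)² = (17/15)² = 289/225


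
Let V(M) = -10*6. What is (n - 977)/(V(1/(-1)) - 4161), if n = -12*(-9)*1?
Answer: 869/4221 ≈ 0.20588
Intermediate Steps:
n = 108 (n = 108*1 = 108)
V(M) = -60
(n - 977)/(V(1/(-1)) - 4161) = (108 - 977)/(-60 - 4161) = -869/(-4221) = -869*(-1/4221) = 869/4221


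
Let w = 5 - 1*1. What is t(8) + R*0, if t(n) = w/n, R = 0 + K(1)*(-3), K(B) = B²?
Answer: ½ ≈ 0.50000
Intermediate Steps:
w = 4 (w = 5 - 1 = 4)
R = -3 (R = 0 + 1²*(-3) = 0 + 1*(-3) = 0 - 3 = -3)
t(n) = 4/n
t(8) + R*0 = 4/8 - 3*0 = 4*(⅛) + 0 = ½ + 0 = ½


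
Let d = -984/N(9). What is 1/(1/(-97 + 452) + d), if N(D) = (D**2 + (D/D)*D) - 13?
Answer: -27335/349243 ≈ -0.078269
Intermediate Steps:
N(D) = -13 + D + D**2 (N(D) = (D**2 + 1*D) - 13 = (D**2 + D) - 13 = (D + D**2) - 13 = -13 + D + D**2)
d = -984/77 (d = -984/(-13 + 9 + 9**2) = -984/(-13 + 9 + 81) = -984/77 ≈ -12.779)
1/(1/(-97 + 452) + d) = 1/(1/(-97 + 452) - 984/77) = 1/(1/355 - 984/77) = 1/(-349243/27335) = -27335/349243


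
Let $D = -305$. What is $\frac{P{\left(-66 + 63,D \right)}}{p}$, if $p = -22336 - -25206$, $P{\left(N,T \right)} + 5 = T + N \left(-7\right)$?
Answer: $- \frac{289}{2870} \approx -0.1007$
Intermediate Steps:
$P{\left(N,T \right)} = -5 + T - 7 N$ ($P{\left(N,T \right)} = -5 + \left(T + N \left(-7\right)\right) = -5 - \left(- T + 7 N\right) = -5 + T - 7 N$)
$p = 2870$ ($p = -22336 + 25206 = 2870$)
$\frac{P{\left(-66 + 63,D \right)}}{p} = \frac{-5 - 305 - 7 \left(-66 + 63\right)}{2870} = \left(-5 - 305 - -21\right) \frac{1}{2870} = \left(-5 - 305 + 21\right) \frac{1}{2870} = \left(-289\right) \frac{1}{2870} = - \frac{289}{2870}$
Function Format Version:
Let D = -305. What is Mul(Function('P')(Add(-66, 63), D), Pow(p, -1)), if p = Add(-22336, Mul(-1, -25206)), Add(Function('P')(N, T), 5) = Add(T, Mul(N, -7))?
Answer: Rational(-289, 2870) ≈ -0.10070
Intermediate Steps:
Function('P')(N, T) = Add(-5, T, Mul(-7, N)) (Function('P')(N, T) = Add(-5, Add(T, Mul(N, -7))) = Add(-5, Add(T, Mul(-7, N))) = Add(-5, T, Mul(-7, N)))
p = 2870 (p = Add(-22336, 25206) = 2870)
Mul(Function('P')(Add(-66, 63), D), Pow(p, -1)) = Mul(Add(-5, -305, Mul(-7, Add(-66, 63))), Pow(2870, -1)) = Mul(Add(-5, -305, Mul(-7, -3)), Rational(1, 2870)) = Mul(Add(-5, -305, 21), Rational(1, 2870)) = Mul(-289, Rational(1, 2870)) = Rational(-289, 2870)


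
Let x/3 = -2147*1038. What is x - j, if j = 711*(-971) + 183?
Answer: -5995560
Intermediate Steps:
x = -6685758 (x = 3*(-2147*1038) = 3*(-2228586) = -6685758)
j = -690198 (j = -690381 + 183 = -690198)
x - j = -6685758 - 1*(-690198) = -6685758 + 690198 = -5995560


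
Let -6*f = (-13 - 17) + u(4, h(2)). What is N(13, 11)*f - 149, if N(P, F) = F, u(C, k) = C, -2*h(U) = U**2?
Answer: -304/3 ≈ -101.33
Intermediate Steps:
h(U) = -U**2/2
f = 13/3 (f = -((-13 - 17) + 4)/6 = -(-30 + 4)/6 = -1/6*(-26) = 13/3 ≈ 4.3333)
N(13, 11)*f - 149 = 11*(13/3) - 149 = 143/3 - 149 = -304/3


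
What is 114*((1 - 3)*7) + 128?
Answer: -1468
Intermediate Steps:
114*((1 - 3)*7) + 128 = 114*(-2*7) + 128 = 114*(-14) + 128 = -1596 + 128 = -1468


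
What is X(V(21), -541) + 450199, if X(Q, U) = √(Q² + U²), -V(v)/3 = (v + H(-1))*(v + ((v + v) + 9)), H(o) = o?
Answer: 450199 + 157*√769 ≈ 4.5455e+5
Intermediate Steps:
V(v) = -3*(-1 + v)*(9 + 3*v) (V(v) = -3*(v - 1)*(v + ((v + v) + 9)) = -3*(-1 + v)*(v + (2*v + 9)) = -3*(-1 + v)*(v + (9 + 2*v)) = -3*(-1 + v)*(9 + 3*v))
X(V(21), -541) + 450199 = √((27 - 18*21 - 9*21²)² + (-541)²) + 450199 = √((27 - 378 - 9*441)² + 292681) + 450199 = √((27 - 378 - 3969)² + 292681) + 450199 = √((-4320)² + 292681) + 450199 = √(18662400 + 292681) + 450199 = √18955081 + 450199 = 157*√769 + 450199 = 450199 + 157*√769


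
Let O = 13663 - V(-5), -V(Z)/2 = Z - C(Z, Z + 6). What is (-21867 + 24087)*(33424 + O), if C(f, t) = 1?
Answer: 104506500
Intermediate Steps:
V(Z) = 2 - 2*Z (V(Z) = -2*(Z - 1*1) = -2*(Z - 1) = -2*(-1 + Z) = 2 - 2*Z)
O = 13651 (O = 13663 - (2 - 2*(-5)) = 13663 - (2 + 10) = 13663 - 1*12 = 13663 - 12 = 13651)
(-21867 + 24087)*(33424 + O) = (-21867 + 24087)*(33424 + 13651) = 2220*47075 = 104506500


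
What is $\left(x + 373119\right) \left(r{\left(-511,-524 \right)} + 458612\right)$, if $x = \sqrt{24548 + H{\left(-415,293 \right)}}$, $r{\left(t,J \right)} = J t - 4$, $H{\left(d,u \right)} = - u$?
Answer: $271023194268 + 15253812 \sqrt{55} \approx 2.7114 \cdot 10^{11}$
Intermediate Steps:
$r{\left(t,J \right)} = -4 + J t$
$x = 21 \sqrt{55}$ ($x = \sqrt{24548 - 293} = \sqrt{24255} = 21 \sqrt{55} \approx 155.74$)
$\left(x + 373119\right) \left(r{\left(-511,-524 \right)} + 458612\right) = \left(21 \sqrt{55} + 373119\right) \left(\left(-4 - -267764\right) + 458612\right) = \left(373119 + 21 \sqrt{55}\right) \left(\left(-4 + 267764\right) + 458612\right) = \left(373119 + 21 \sqrt{55}\right) \left(267760 + 458612\right) = \left(373119 + 21 \sqrt{55}\right) 726372 = 271023194268 + 15253812 \sqrt{55}$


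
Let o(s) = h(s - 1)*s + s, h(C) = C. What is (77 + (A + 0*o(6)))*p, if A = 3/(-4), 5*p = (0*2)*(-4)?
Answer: 0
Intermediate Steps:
p = 0 (p = ((0*2)*(-4))/5 = (0*(-4))/5 = (⅕)*0 = 0)
o(s) = s + s*(-1 + s) (o(s) = (s - 1)*s + s = (-1 + s)*s + s = s*(-1 + s) + s = s + s*(-1 + s))
A = -¾ (A = 3*(-¼) = -¾ ≈ -0.75000)
(77 + (A + 0*o(6)))*p = (77 + (-¾ + 0*6²))*0 = (77 + (-¾ + 0*36))*0 = (77 + (-¾ + 0))*0 = (77 - ¾)*0 = (305/4)*0 = 0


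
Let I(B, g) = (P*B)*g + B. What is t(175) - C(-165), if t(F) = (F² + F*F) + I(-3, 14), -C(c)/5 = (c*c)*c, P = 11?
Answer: -22399840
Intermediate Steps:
I(B, g) = B + 11*B*g (I(B, g) = (11*B)*g + B = 11*B*g + B = B + 11*B*g)
C(c) = -5*c³ (C(c) = -5*c*c*c = -5*c²*c = -5*c³)
t(F) = -465 + 2*F² (t(F) = (F² + F*F) - 3*(1 + 11*14) = (F² + F²) - 3*(1 + 154) = 2*F² - 3*155 = 2*F² - 465 = -465 + 2*F²)
t(175) - C(-165) = (-465 + 2*175²) - (-5)*(-165)³ = (-465 + 2*30625) - (-5)*(-4492125) = (-465 + 61250) - 1*22460625 = 60785 - 22460625 = -22399840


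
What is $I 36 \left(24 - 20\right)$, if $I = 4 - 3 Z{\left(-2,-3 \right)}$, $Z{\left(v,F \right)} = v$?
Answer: $1440$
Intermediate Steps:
$I = 10$ ($I = 4 - -6 = 4 + 6 = 10$)
$I 36 \left(24 - 20\right) = 10 \cdot 36 \left(24 - 20\right) = 360 \cdot 4 = 1440$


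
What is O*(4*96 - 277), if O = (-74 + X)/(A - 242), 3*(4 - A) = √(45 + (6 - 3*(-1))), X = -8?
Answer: 1044106/28319 - 4387*√6/28319 ≈ 36.490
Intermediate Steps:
A = 4 - √6 (A = 4 - √(45 + (6 - 3*(-1)))/3 = 4 - √(45 + (6 + 3))/3 = 4 - √(45 + 9)/3 = 4 - √6 ≈ 1.5505)
O = -82/(-238 - √6) (O = (-74 - 8)/((4 - √6) - 242) = -82/(-238 - √6) ≈ 0.34103)
O*(4*96 - 277) = (9758/28319 - 41*√6/28319)*(4*96 - 277) = (9758/28319 - 41*√6/28319)*(384 - 277) = (9758/28319 - 41*√6/28319)*107 = 1044106/28319 - 4387*√6/28319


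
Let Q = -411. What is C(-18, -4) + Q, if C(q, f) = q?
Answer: -429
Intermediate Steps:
C(-18, -4) + Q = -18 - 411 = -429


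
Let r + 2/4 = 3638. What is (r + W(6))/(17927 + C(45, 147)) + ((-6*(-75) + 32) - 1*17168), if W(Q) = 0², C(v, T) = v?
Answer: -599754309/35944 ≈ -16686.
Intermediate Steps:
r = 7275/2 (r = -½ + 3638 = 7275/2 ≈ 3637.5)
W(Q) = 0
(r + W(6))/(17927 + C(45, 147)) + ((-6*(-75) + 32) - 1*17168) = (7275/2 + 0)/(17927 + 45) + ((-6*(-75) + 32) - 1*17168) = (7275/2)/17972 + ((450 + 32) - 17168) = (7275/2)*(1/17972) + (482 - 17168) = 7275/35944 - 16686 = -599754309/35944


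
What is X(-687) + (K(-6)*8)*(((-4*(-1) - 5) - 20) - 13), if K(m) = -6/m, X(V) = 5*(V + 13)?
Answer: -3642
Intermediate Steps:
X(V) = 65 + 5*V (X(V) = 5*(13 + V) = 65 + 5*V)
X(-687) + (K(-6)*8)*(((-4*(-1) - 5) - 20) - 13) = (65 + 5*(-687)) + (-6/(-6)*8)*(((-4*(-1) - 5) - 20) - 13) = (65 - 3435) + (-6*(-⅙)*8)*(((4 - 5) - 20) - 13) = -3370 + (1*8)*((-1 - 20) - 13) = -3370 + 8*(-21 - 13) = -3370 + 8*(-34) = -3370 - 272 = -3642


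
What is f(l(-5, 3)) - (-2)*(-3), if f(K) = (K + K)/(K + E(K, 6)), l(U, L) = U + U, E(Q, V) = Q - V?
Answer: -68/13 ≈ -5.2308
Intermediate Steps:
l(U, L) = 2*U
f(K) = 2*K/(-6 + 2*K) (f(K) = (K + K)/(K + (K - 1*6)) = (2*K)/(K + (K - 6)) = (2*K)/(K + (-6 + K)) = (2*K)/(-6 + 2*K) = 2*K/(-6 + 2*K))
f(l(-5, 3)) - (-2)*(-3) = (2*(-5))/(-3 + 2*(-5)) - (-2)*(-3) = -10/(-3 - 10) - 1*6 = -10/(-13) - 6 = -10*(-1/13) - 6 = 10/13 - 6 = -68/13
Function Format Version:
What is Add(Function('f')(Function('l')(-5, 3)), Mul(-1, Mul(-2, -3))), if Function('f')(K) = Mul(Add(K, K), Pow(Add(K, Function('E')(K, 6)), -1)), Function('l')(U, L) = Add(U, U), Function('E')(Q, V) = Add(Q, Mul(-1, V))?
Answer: Rational(-68, 13) ≈ -5.2308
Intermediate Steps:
Function('l')(U, L) = Mul(2, U)
Function('f')(K) = Mul(2, K, Pow(Add(-6, Mul(2, K)), -1)) (Function('f')(K) = Mul(Add(K, K), Pow(Add(K, Add(K, Mul(-1, 6))), -1)) = Mul(Mul(2, K), Pow(Add(K, Add(K, -6)), -1)) = Mul(Mul(2, K), Pow(Add(K, Add(-6, K)), -1)) = Mul(Mul(2, K), Pow(Add(-6, Mul(2, K)), -1)) = Mul(2, K, Pow(Add(-6, Mul(2, K)), -1)))
Add(Function('f')(Function('l')(-5, 3)), Mul(-1, Mul(-2, -3))) = Add(Mul(Mul(2, -5), Pow(Add(-3, Mul(2, -5)), -1)), Mul(-1, Mul(-2, -3))) = Add(Mul(-10, Pow(Add(-3, -10), -1)), Mul(-1, 6)) = Add(Mul(-10, Pow(-13, -1)), -6) = Add(Mul(-10, Rational(-1, 13)), -6) = Add(Rational(10, 13), -6) = Rational(-68, 13)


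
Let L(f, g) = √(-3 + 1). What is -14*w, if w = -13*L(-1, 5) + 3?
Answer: -42 + 182*I*√2 ≈ -42.0 + 257.39*I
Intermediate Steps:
L(f, g) = I*√2 (L(f, g) = √(-2) = I*√2)
w = 3 - 13*I*√2 (w = -13*I*√2 + 3 = 3 - 13*I*√2 ≈ 3.0 - 18.385*I)
-14*w = -14*(3 - 13*I*√2) = -42 + 182*I*√2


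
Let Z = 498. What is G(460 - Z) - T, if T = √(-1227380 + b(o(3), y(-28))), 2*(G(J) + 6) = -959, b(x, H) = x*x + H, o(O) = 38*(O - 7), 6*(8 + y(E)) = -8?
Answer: -971/2 - 2*I*√2709642/3 ≈ -485.5 - 1097.4*I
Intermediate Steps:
y(E) = -28/3 (y(E) = -8 + (⅙)*(-8) = -8 - 4/3 = -28/3)
o(O) = -266 + 38*O (o(O) = 38*(-7 + O) = -266 + 38*O)
b(x, H) = H + x² (b(x, H) = x² + H = H + x²)
G(J) = -971/2 (G(J) = -6 + (½)*(-959) = -6 - 959/2 = -971/2)
T = 2*I*√2709642/3 (T = √(-1227380 + (-28/3 + (-266 + 38*3)²)) = √(-1227380 + (-28/3 + (-266 + 114)²)) = √(-1227380 + (-28/3 + (-152)²)) = √(-1227380 + (-28/3 + 23104)) = √(-1227380 + 69284/3) = √(-3612856/3) = 2*I*√2709642/3 ≈ 1097.4*I)
G(460 - Z) - T = -971/2 - 2*I*√2709642/3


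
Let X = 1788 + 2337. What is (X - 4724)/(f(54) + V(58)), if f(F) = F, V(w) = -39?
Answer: -599/15 ≈ -39.933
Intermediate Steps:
X = 4125
(X - 4724)/(f(54) + V(58)) = (4125 - 4724)/(54 - 39) = -599/15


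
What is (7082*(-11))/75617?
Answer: -77902/75617 ≈ -1.0302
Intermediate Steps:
(7082*(-11))/75617 = -77902*1/75617 = -77902/75617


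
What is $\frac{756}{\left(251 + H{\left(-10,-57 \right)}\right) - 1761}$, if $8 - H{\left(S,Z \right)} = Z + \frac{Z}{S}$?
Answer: $- \frac{7560}{14507} \approx -0.52113$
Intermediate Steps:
$H{\left(S,Z \right)} = 8 - Z - \frac{Z}{S}$ ($H{\left(S,Z \right)} = 8 - \left(Z + \frac{Z}{S}\right) = 8 - Z - \frac{Z}{S}$)
$\frac{756}{\left(251 + H{\left(-10,-57 \right)}\right) - 1761} = \frac{756}{\left(251 - \left(-65 + \frac{57}{10}\right)\right) - 1761} = \frac{756}{\left(251 + \left(8 + 57 - \left(-57\right) \left(- \frac{1}{10}\right)\right)\right) - 1761} = \frac{756}{\left(251 + \left(8 + 57 - \frac{57}{10}\right)\right) - 1761} = \frac{756}{\left(251 + \frac{593}{10}\right) - 1761} = \frac{756}{\frac{3103}{10} - 1761} = \frac{756}{- \frac{14507}{10}} = 756 \left(- \frac{10}{14507}\right) = - \frac{7560}{14507}$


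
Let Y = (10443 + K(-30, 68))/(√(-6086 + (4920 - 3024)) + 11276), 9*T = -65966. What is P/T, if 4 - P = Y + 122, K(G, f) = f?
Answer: 11341875918/698977747963 - 31533*I*√4190/2795910991852 ≈ 0.016226 - 7.3004e-7*I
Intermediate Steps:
T = -65966/9 (T = (⅑)*(-65966) = -65966/9 ≈ -7329.6)
Y = 10511/(11276 + I*√4190) (Y = (10443 + 68)/(√(-6086 + (4920 - 3024)) + 11276) = 10511/(√(-6086 + 1896) + 11276) = 10511/(√(-4190) + 11276) = 10511/(I*√4190 + 11276) = 10511/(11276 + I*√4190) ≈ 0.93213 - 0.0053509*I)
P = -7561250612/63576183 + 10511*I*√4190/127152366 (P = 4 - ((59261018/63576183 - 10511*I*√4190/127152366) + 122) = 4 - (7815555344/63576183 - 10511*I*√4190/127152366) = 4 + (-7815555344/63576183 + 10511*I*√4190/127152366) = -7561250612/63576183 + 10511*I*√4190/127152366 ≈ -118.93 + 0.0053509*I)
P/T = (-7561250612/63576183 + 10511*I*√4190/127152366)/(-65966/9) = (-7561250612/63576183 + 10511*I*√4190/127152366)*(-9/65966) = 11341875918/698977747963 - 31533*I*√4190/2795910991852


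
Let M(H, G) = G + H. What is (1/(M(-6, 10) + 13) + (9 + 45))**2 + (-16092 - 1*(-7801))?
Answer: -1551538/289 ≈ -5368.6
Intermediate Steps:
(1/(M(-6, 10) + 13) + (9 + 45))**2 + (-16092 - 1*(-7801)) = (1/((10 - 6) + 13) + (9 + 45))**2 + (-16092 - 1*(-7801)) = (1/(4 + 13) + 54)**2 + (-16092 + 7801) = (1/17 + 54)**2 - 8291 = (919/17)**2 - 8291 = 844561/289 - 8291 = -1551538/289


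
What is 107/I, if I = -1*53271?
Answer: -107/53271 ≈ -0.0020086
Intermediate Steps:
I = -53271
107/I = 107/(-53271) = 107*(-1/53271) = -107/53271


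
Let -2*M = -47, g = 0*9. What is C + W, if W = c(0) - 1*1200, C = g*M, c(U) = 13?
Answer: -1187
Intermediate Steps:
g = 0
M = 47/2 (M = -½*(-47) = 47/2 ≈ 23.500)
C = 0 (C = 0*(47/2) = 0)
W = -1187 (W = 13 - 1*1200 = 13 - 1200 = -1187)
C + W = 0 - 1187 = -1187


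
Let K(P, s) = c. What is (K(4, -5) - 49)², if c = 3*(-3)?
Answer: 3364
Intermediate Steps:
c = -9
K(P, s) = -9
(K(4, -5) - 49)² = (-9 - 49)² = (-58)² = 3364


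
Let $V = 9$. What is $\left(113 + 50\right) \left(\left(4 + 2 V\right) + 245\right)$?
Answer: $43521$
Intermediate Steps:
$\left(113 + 50\right) \left(\left(4 + 2 V\right) + 245\right) = \left(113 + 50\right) \left(\left(4 + 2 \cdot 9\right) + 245\right) = 163 \left(\left(4 + 18\right) + 245\right) = 163 \left(22 + 245\right) = 163 \cdot 267 = 43521$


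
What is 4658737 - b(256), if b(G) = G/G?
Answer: 4658736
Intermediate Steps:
b(G) = 1
4658737 - b(256) = 4658737 - 1*1 = 4658737 - 1 = 4658736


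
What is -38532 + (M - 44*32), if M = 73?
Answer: -39867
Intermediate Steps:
-38532 + (M - 44*32) = -38532 + (73 - 44*32) = -38532 + (73 - 1408) = -38532 - 1335 = -39867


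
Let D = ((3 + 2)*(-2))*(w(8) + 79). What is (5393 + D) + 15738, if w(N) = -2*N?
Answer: 20501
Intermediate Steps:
D = -630 (D = ((3 + 2)*(-2))*(-2*8 + 79) = (5*(-2))*(-16 + 79) = -10*63 = -630)
(5393 + D) + 15738 = (5393 - 630) + 15738 = 4763 + 15738 = 20501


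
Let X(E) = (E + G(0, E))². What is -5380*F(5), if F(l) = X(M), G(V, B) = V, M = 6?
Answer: -193680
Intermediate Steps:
X(E) = E² (X(E) = (E + 0)² = E²)
F(l) = 36 (F(l) = 6² = 36)
-5380*F(5) = -5380*36 = -193680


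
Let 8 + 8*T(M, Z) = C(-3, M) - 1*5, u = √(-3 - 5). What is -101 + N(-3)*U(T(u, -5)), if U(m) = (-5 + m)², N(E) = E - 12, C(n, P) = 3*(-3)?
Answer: -16031/16 ≈ -1001.9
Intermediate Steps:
C(n, P) = -9
u = 2*I*√2 (u = √(-8) = 2*I*√2 ≈ 2.8284*I)
N(E) = -12 + E
T(M, Z) = -11/4 (T(M, Z) = -1 + (-9 - 1*5)/8 = -1 + (-9 - 5)/8 = -1 + (⅛)*(-14) = -1 - 7/4 = -11/4)
-101 + N(-3)*U(T(u, -5)) = -101 + (-12 - 3)*(-5 - 11/4)² = -101 - 15*(-31/4)² = -101 - 15*961/16 = -101 - 14415/16 = -16031/16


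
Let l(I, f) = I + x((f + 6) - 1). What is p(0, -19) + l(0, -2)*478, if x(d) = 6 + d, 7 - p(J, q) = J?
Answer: 4309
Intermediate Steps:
p(J, q) = 7 - J
l(I, f) = 11 + I + f (l(I, f) = I + (6 + ((f + 6) - 1)) = I + (6 + ((6 + f) - 1)) = I + (6 + (5 + f)) = I + (11 + f) = 11 + I + f)
p(0, -19) + l(0, -2)*478 = (7 - 1*0) + (11 + 0 - 2)*478 = (7 + 0) + 9*478 = 7 + 4302 = 4309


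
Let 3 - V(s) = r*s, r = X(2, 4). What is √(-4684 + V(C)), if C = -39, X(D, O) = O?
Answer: 5*I*√181 ≈ 67.268*I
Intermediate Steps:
r = 4
V(s) = 3 - 4*s
√(-4684 + V(C)) = √(-4684 + (3 - 4*(-39))) = √(-4684 + (3 + 156)) = √(-4684 + 159) = √(-4525) = 5*I*√181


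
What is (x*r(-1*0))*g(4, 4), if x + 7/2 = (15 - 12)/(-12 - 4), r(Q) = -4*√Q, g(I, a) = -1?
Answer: 0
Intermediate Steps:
x = -59/16 (x = -7/2 + (15 - 12)/(-12 - 4) = -7/2 + 3/(-16) = -7/2 + 3*(-1/16) = -7/2 - 3/16 = -59/16 ≈ -3.6875)
(x*r(-1*0))*g(4, 4) = -(-59)*√(-1*0)/4*(-1) = -(-59)*√0/4*(-1) = -(-59)*0/4*(-1) = -59/16*0*(-1) = 0*(-1) = 0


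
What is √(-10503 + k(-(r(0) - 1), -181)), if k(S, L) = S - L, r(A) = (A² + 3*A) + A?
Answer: I*√10321 ≈ 101.59*I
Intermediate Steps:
r(A) = A² + 4*A
√(-10503 + k(-(r(0) - 1), -181)) = √(-10503 + (-(0*(4 + 0) - 1) - 1*(-181))) = √(-10503 + (-(0*4 - 1) + 181)) = √(-10503 + (-(0 - 1) + 181)) = √(-10503 + (-1*(-1) + 181)) = √(-10503 + (1 + 181)) = √(-10503 + 182) = √(-10321) = I*√10321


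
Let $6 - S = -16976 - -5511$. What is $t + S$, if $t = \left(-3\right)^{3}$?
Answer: $11444$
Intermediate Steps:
$t = -27$
$S = 11471$ ($S = 6 - \left(-16976 - -5511\right) = 6 - \left(-16976 + 5511\right) = 6 - -11465 = 6 + 11465 = 11471$)
$t + S = -27 + 11471 = 11444$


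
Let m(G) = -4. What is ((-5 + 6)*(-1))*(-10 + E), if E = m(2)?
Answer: 14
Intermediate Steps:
E = -4
((-5 + 6)*(-1))*(-10 + E) = ((-5 + 6)*(-1))*(-10 - 4) = (1*(-1))*(-14) = -1*(-14) = 14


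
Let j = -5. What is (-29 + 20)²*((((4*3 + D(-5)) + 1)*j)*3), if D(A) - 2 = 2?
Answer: -20655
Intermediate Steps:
D(A) = 4 (D(A) = 2 + 2 = 4)
(-29 + 20)²*((((4*3 + D(-5)) + 1)*j)*3) = (-29 + 20)²*((((4*3 + 4) + 1)*(-5))*3) = (-9)²*((((12 + 4) + 1)*(-5))*3) = 81*(((16 + 1)*(-5))*3) = 81*((17*(-5))*3) = 81*(-85*3) = 81*(-255) = -20655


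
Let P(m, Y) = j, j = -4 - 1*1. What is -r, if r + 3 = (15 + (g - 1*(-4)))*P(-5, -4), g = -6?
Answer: 68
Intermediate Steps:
j = -5 (j = -4 - 1 = -5)
P(m, Y) = -5
r = -68 (r = -3 + (15 + (-6 - 1*(-4)))*(-5) = -3 + (15 + (-6 + 4))*(-5) = -3 + (15 - 2)*(-5) = -3 + 13*(-5) = -3 - 65 = -68)
-r = -1*(-68) = 68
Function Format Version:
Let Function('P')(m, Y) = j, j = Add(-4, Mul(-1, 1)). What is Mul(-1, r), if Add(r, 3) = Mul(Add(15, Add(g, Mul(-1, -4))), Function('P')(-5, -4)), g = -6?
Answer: 68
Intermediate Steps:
j = -5 (j = Add(-4, -1) = -5)
Function('P')(m, Y) = -5
r = -68 (r = Add(-3, Mul(Add(15, Add(-6, Mul(-1, -4))), -5)) = Add(-3, Mul(Add(15, Add(-6, 4)), -5)) = Add(-3, Mul(Add(15, -2), -5)) = Add(-3, Mul(13, -5)) = Add(-3, -65) = -68)
Mul(-1, r) = Mul(-1, -68) = 68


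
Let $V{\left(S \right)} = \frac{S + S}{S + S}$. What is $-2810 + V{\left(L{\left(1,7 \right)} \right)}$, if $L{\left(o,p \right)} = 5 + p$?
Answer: $-2809$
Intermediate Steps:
$V{\left(S \right)} = 1$ ($V{\left(S \right)} = \frac{2 S}{2 S} = 2 S \frac{1}{2 S} = 1$)
$-2810 + V{\left(L{\left(1,7 \right)} \right)} = -2810 + 1 = -2809$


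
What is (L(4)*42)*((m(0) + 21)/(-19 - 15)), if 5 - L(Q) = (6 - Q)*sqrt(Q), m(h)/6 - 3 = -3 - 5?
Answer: 189/17 ≈ 11.118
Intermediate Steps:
m(h) = -30 (m(h) = 18 + 6*(-3 - 5) = 18 + 6*(-8) = 18 - 48 = -30)
L(Q) = 5 - sqrt(Q)*(6 - Q) (L(Q) = 5 - (6 - Q)*sqrt(Q) = 5 - sqrt(Q)*(6 - Q))
(L(4)*42)*((m(0) + 21)/(-19 - 15)) = ((5 + 4**(3/2) - 6*sqrt(4))*42)*((-30 + 21)/(-19 - 15)) = ((5 + 8 - 6*2)*42)*(-9/(-34)) = ((5 + 8 - 12)*42)*(-9*(-1/34)) = (1*42)*(9/34) = 42*(9/34) = 189/17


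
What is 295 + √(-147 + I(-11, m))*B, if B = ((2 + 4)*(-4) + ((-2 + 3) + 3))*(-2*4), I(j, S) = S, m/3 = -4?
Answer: 295 + 160*I*√159 ≈ 295.0 + 2017.5*I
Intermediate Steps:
m = -12 (m = 3*(-4) = -12)
B = 160 (B = (6*(-4) + (1 + 3))*(-8) = (-24 + 4)*(-8) = -20*(-8) = 160)
295 + √(-147 + I(-11, m))*B = 295 + √(-147 - 12)*160 = 295 + √(-159)*160 = 295 + (I*√159)*160 = 295 + 160*I*√159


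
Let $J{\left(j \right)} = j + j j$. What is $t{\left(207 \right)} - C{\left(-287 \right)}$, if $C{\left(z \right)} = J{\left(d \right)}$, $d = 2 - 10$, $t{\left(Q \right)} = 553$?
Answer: $497$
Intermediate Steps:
$d = -8$ ($d = 2 - 10 = -8$)
$J{\left(j \right)} = j + j^{2}$
$C{\left(z \right)} = 56$ ($C{\left(z \right)} = - 8 \left(1 - 8\right) = \left(-8\right) \left(-7\right) = 56$)
$t{\left(207 \right)} - C{\left(-287 \right)} = 553 - 56 = 497$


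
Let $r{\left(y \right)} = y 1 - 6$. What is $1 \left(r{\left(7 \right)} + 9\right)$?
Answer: $10$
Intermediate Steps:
$r{\left(y \right)} = -6 + y$ ($r{\left(y \right)} = y - 6 = -6 + y$)
$1 \left(r{\left(7 \right)} + 9\right) = 1 \left(\left(-6 + 7\right) + 9\right) = 1 \left(1 + 9\right) = 1 \cdot 10 = 10$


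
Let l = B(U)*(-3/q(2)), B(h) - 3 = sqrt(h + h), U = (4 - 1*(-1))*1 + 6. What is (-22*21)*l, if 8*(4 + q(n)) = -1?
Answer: -1008 - 336*sqrt(22) ≈ -2584.0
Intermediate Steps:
q(n) = -33/8 (q(n) = -4 + (1/8)*(-1) = -4 - 1/8 = -33/8)
U = 11 (U = (4 + 1)*1 + 6 = 5*1 + 6 = 5 + 6 = 11)
B(h) = 3 + sqrt(2)*sqrt(h) (B(h) = 3 + sqrt(h + h) = 3 + sqrt(2*h) = 3 + sqrt(2)*sqrt(h))
l = 24/11 + 8*sqrt(22)/11 (l = (3 + sqrt(2)*sqrt(11))*(-3/(-33/8)) = (3 + sqrt(22))*(-3*(-8/33)) = (3 + sqrt(22))*(8/11) = 24/11 + 8*sqrt(22)/11 ≈ 5.5930)
(-22*21)*l = (-22*21)*(24/11 + 8*sqrt(22)/11) = -462*(24/11 + 8*sqrt(22)/11) = -1008 - 336*sqrt(22)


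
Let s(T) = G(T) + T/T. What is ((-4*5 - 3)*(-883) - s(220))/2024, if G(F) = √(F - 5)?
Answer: 5077/506 - √215/2024 ≈ 10.026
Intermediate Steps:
G(F) = √(-5 + F)
s(T) = 1 + √(-5 + T) (s(T) = √(-5 + T) + T/T = √(-5 + T) + 1 = 1 + √(-5 + T))
((-4*5 - 3)*(-883) - s(220))/2024 = ((-4*5 - 3)*(-883) - (1 + √(-5 + 220)))/2024 = ((-20 - 3)*(-883) - (1 + √215))*(1/2024) = (-23*(-883) + (-1 - √215))*(1/2024) = (20309 + (-1 - √215))*(1/2024) = (20308 - √215)*(1/2024) = 5077/506 - √215/2024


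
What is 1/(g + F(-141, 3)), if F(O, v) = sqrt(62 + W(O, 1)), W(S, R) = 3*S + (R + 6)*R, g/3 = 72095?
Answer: 72095/15593067193 - I*sqrt(354)/46779201579 ≈ 4.6235e-6 - 4.0221e-10*I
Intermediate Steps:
g = 216285 (g = 3*72095 = 216285)
W(S, R) = 3*S + R*(6 + R) (W(S, R) = 3*S + (6 + R)*R = 3*S + R*(6 + R))
F(O, v) = sqrt(69 + 3*O) (F(O, v) = sqrt(62 + (1**2 + 3*O + 6*1)) = sqrt(62 + (1 + 3*O + 6)) = sqrt(62 + (7 + 3*O)) = sqrt(69 + 3*O))
1/(g + F(-141, 3)) = 1/(216285 + sqrt(69 + 3*(-141))) = 1/(216285 + sqrt(69 - 423)) = 1/(216285 + sqrt(-354)) = 1/(216285 + I*sqrt(354))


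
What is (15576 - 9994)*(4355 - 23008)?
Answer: -104121046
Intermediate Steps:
(15576 - 9994)*(4355 - 23008) = 5582*(-18653) = -104121046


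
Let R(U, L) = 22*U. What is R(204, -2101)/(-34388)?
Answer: -1122/8597 ≈ -0.13051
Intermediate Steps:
R(204, -2101)/(-34388) = (22*204)/(-34388) = 4488*(-1/34388) = -1122/8597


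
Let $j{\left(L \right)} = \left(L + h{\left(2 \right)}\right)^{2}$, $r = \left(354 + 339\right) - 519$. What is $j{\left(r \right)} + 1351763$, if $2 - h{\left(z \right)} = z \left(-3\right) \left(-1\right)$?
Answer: $1380663$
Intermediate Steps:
$r = 174$ ($r = 693 - 519 = 174$)
$h{\left(z \right)} = 2 - 3 z$ ($h{\left(z \right)} = 2 - z \left(-3\right) \left(-1\right) = 2 - - 3 z \left(-1\right) = 2 - 3 z$)
$j{\left(L \right)} = \left(-4 + L\right)^{2}$ ($j{\left(L \right)} = \left(L + \left(2 - 6\right)\right)^{2} = \left(L - 4\right)^{2} = \left(-4 + L\right)^{2}$)
$j{\left(r \right)} + 1351763 = \left(-4 + 174\right)^{2} + 1351763 = 170^{2} + 1351763 = 28900 + 1351763 = 1380663$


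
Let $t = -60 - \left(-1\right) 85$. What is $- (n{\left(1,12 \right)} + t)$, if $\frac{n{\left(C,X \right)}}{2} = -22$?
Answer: $19$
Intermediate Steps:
$n{\left(C,X \right)} = -44$ ($n{\left(C,X \right)} = 2 \left(-22\right) = -44$)
$t = 25$ ($t = -60 - -85 = -60 + 85 = 25$)
$- (n{\left(1,12 \right)} + t) = - (-44 + 25) = \left(-1\right) \left(-19\right) = 19$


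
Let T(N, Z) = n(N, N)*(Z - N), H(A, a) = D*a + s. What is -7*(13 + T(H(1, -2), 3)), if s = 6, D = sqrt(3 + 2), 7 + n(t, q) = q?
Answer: 28 - 28*sqrt(5) ≈ -34.610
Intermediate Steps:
n(t, q) = -7 + q
D = sqrt(5) ≈ 2.2361
H(A, a) = 6 + a*sqrt(5) (H(A, a) = sqrt(5)*a + 6 = a*sqrt(5) + 6 = 6 + a*sqrt(5))
T(N, Z) = (-7 + N)*(Z - N)
-7*(13 + T(H(1, -2), 3)) = -7*(13 - (-7 + (6 - 2*sqrt(5)))*((6 - 2*sqrt(5)) - 1*3)) = -7*(13 - (-1 - 2*sqrt(5))*((6 - 2*sqrt(5)) - 3)) = -7*(13 - (-1 - 2*sqrt(5))*(3 - 2*sqrt(5))) = -91 + 7*(-1 - 2*sqrt(5))*(3 - 2*sqrt(5))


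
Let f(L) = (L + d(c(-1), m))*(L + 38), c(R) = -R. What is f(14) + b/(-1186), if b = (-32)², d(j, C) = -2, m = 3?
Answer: 369520/593 ≈ 623.14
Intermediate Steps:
b = 1024
f(L) = (-2 + L)*(38 + L) (f(L) = (L - 2)*(L + 38) = (-2 + L)*(38 + L))
f(14) + b/(-1186) = (-76 + 14² + 36*14) + 1024/(-1186) = (-76 + 196 + 504) - 1/1186*1024 = 624 - 512/593 = 369520/593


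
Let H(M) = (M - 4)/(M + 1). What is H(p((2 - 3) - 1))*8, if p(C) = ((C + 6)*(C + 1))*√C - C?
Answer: 16*(-I + 2*√2)/(3*I + 4*√2) ≈ 5.0732 - 5.5189*I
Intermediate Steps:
p(C) = -C + √C*(1 + C)*(6 + C) (p(C) = ((6 + C)*(1 + C))*√C - C = ((1 + C)*(6 + C))*√C - C = √C*(1 + C)*(6 + C) - C = -C + √C*(1 + C)*(6 + C))
H(M) = (-4 + M)/(1 + M)
H(p((2 - 3) - 1))*8 = ((-4 + (((2 - 3) - 1)^(5/2) - ((2 - 3) - 1) + 6*√((2 - 3) - 1) + 7*((2 - 3) - 1)^(3/2)))/(1 + (((2 - 3) - 1)^(5/2) - ((2 - 3) - 1) + 6*√((2 - 3) - 1) + 7*((2 - 3) - 1)^(3/2))))*8 = ((-4 + ((-1 - 1)^(5/2) - (-1 - 1) + 6*√(-1 - 1) + 7*(-1 - 1)^(3/2)))/(1 + ((-1 - 1)^(5/2) - (-1 - 1) + 6*√(-1 - 1) + 7*(-1 - 1)^(3/2))))*8 = ((-4 + ((-2)^(5/2) - 1*(-2) + 6*√(-2) + 7*(-2)^(3/2)))/(1 + ((-2)^(5/2) - 1*(-2) + 6*√(-2) + 7*(-2)^(3/2))))*8 = ((-4 + (4*I*√2 + 2 + 6*(I*√2) + 7*(-2*I*√2)))/(1 + (4*I*√2 + 2 + 6*(I*√2) + 7*(-2*I*√2))))*8 = ((-4 + (4*I*√2 + 2 + 6*I*√2 - 14*I*√2))/(1 + (4*I*√2 + 2 + 6*I*√2 - 14*I*√2)))*8 = ((-4 + (2 - 4*I*√2))/(1 + (2 - 4*I*√2)))*8 = ((-2 - 4*I*√2)/(3 - 4*I*√2))*8 = 8*(-2 - 4*I*√2)/(3 - 4*I*√2)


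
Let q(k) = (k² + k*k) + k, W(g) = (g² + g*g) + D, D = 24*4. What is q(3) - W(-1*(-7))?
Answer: -173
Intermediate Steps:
D = 96
W(g) = 96 + 2*g² (W(g) = (g² + g*g) + 96 = (g² + g²) + 96 = 2*g² + 96 = 96 + 2*g²)
q(k) = k + 2*k² (q(k) = (k² + k²) + k = 2*k² + k = k + 2*k²)
q(3) - W(-1*(-7)) = 3*(1 + 2*3) - (96 + 2*(-1*(-7))²) = 3*(1 + 6) - (96 + 2*7²) = 3*7 - (96 + 2*49) = 21 - (96 + 98) = 21 - 1*194 = 21 - 194 = -173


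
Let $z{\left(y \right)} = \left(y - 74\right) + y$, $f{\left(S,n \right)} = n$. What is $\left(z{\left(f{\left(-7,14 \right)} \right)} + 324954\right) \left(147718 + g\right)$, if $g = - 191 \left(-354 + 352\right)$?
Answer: $48118874800$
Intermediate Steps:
$g = 382$ ($g = \left(-191\right) \left(-2\right) = 382$)
$z{\left(y \right)} = -74 + 2 y$ ($z{\left(y \right)} = \left(-74 + y\right) + y = -74 + 2 y$)
$\left(z{\left(f{\left(-7,14 \right)} \right)} + 324954\right) \left(147718 + g\right) = \left(\left(-74 + 2 \cdot 14\right) + 324954\right) \left(147718 + 382\right) = \left(\left(-74 + 28\right) + 324954\right) 148100 = \left(-46 + 324954\right) 148100 = 324908 \cdot 148100 = 48118874800$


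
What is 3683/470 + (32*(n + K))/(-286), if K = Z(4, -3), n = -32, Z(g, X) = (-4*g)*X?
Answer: 406349/67210 ≈ 6.0460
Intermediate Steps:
Z(g, X) = -4*X*g
K = 48 (K = -4*(-3)*4 = 48)
3683/470 + (32*(n + K))/(-286) = 3683/470 + (32*(-32 + 48))/(-286) = 3683*(1/470) + (32*16)*(-1/286) = 3683/470 + 512*(-1/286) = 3683/470 - 256/143 = 406349/67210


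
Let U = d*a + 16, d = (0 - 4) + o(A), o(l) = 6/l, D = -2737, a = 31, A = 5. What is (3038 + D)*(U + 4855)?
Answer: 7200221/5 ≈ 1.4400e+6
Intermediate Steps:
d = -14/5 (d = (0 - 4) + 6/5 = -4 + 6*(1/5) = -4 + 6/5 = -14/5 ≈ -2.8000)
U = -354/5 (U = -14/5*31 + 16 = -434/5 + 16 = -354/5 ≈ -70.800)
(3038 + D)*(U + 4855) = (3038 - 2737)*(-354/5 + 4855) = 301*(23921/5) = 7200221/5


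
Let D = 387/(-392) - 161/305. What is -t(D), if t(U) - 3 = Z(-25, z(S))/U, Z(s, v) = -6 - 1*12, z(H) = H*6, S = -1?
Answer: -2695521/181147 ≈ -14.880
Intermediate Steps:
z(H) = 6*H
Z(s, v) = -18 (Z(s, v) = -6 - 12 = -18)
D = -181147/119560 (D = 387*(-1/392) - 161*1/305 = -387/392 - 161/305 = -181147/119560 ≈ -1.5151)
t(U) = 3 - 18/U
-t(D) = -(3 - 18/(-181147/119560)) = -(3 - 18*(-119560/181147)) = -(3 + 2152080/181147) = -1*2695521/181147 = -2695521/181147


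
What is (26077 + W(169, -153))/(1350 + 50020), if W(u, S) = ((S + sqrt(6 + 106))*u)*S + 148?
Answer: 1991173/25685 - 51714*sqrt(7)/25685 ≈ 72.196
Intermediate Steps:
W(u, S) = 148 + S*u*(S + 4*sqrt(7)) (W(u, S) = ((S + sqrt(112))*u)*S + 148 = ((S + 4*sqrt(7))*u)*S + 148 = (u*(S + 4*sqrt(7)))*S + 148 = S*u*(S + 4*sqrt(7)) + 148 = 148 + S*u*(S + 4*sqrt(7)))
(26077 + W(169, -153))/(1350 + 50020) = (26077 + (148 + 169*(-153)**2 + 4*(-153)*169*sqrt(7)))/(1350 + 50020) = (26077 + (148 + 169*23409 - 103428*sqrt(7)))/51370 = (26077 + (148 + 3956121 - 103428*sqrt(7)))*(1/51370) = (26077 + (3956269 - 103428*sqrt(7)))*(1/51370) = (3982346 - 103428*sqrt(7))*(1/51370) = 1991173/25685 - 51714*sqrt(7)/25685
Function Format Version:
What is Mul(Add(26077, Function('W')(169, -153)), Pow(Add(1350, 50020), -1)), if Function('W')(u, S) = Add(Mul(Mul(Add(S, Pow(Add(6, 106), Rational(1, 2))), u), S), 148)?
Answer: Add(Rational(1991173, 25685), Mul(Rational(-51714, 25685), Pow(7, Rational(1, 2)))) ≈ 72.196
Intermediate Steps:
Function('W')(u, S) = Add(148, Mul(S, u, Add(S, Mul(4, Pow(7, Rational(1, 2)))))) (Function('W')(u, S) = Add(Mul(Mul(Add(S, Pow(112, Rational(1, 2))), u), S), 148) = Add(Mul(Mul(Add(S, Mul(4, Pow(7, Rational(1, 2)))), u), S), 148) = Add(Mul(Mul(u, Add(S, Mul(4, Pow(7, Rational(1, 2))))), S), 148) = Add(Mul(S, u, Add(S, Mul(4, Pow(7, Rational(1, 2))))), 148) = Add(148, Mul(S, u, Add(S, Mul(4, Pow(7, Rational(1, 2)))))))
Mul(Add(26077, Function('W')(169, -153)), Pow(Add(1350, 50020), -1)) = Mul(Add(26077, Add(148, Mul(169, Pow(-153, 2)), Mul(4, -153, 169, Pow(7, Rational(1, 2))))), Pow(Add(1350, 50020), -1)) = Mul(Add(26077, Add(148, Mul(169, 23409), Mul(-103428, Pow(7, Rational(1, 2))))), Pow(51370, -1)) = Mul(Add(26077, Add(148, 3956121, Mul(-103428, Pow(7, Rational(1, 2))))), Rational(1, 51370)) = Mul(Add(26077, Add(3956269, Mul(-103428, Pow(7, Rational(1, 2))))), Rational(1, 51370)) = Mul(Add(3982346, Mul(-103428, Pow(7, Rational(1, 2)))), Rational(1, 51370)) = Add(Rational(1991173, 25685), Mul(Rational(-51714, 25685), Pow(7, Rational(1, 2))))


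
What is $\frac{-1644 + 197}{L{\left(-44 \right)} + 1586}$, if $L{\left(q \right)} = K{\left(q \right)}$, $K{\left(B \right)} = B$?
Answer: $- \frac{1447}{1542} \approx -0.93839$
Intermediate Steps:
$L{\left(q \right)} = q$
$\frac{-1644 + 197}{L{\left(-44 \right)} + 1586} = \frac{-1644 + 197}{-44 + 1586} = - \frac{1447}{1542}$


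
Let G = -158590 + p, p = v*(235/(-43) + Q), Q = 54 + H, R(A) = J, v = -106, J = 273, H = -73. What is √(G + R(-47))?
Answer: I*√287933117/43 ≈ 394.62*I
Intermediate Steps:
R(A) = 273
Q = -19 (Q = 54 - 73 = -19)
p = 111512/43 (p = -106*(235/(-43) - 19) = -106*(235*(-1/43) - 19) = -106*(-235/43 - 19) = -106*(-1052/43) = 111512/43 ≈ 2593.3)
G = -6707858/43 (G = -158590 + 111512/43 = -6707858/43 ≈ -1.5600e+5)
√(G + R(-47)) = √(-6707858/43 + 273) = √(-6696119/43) = I*√287933117/43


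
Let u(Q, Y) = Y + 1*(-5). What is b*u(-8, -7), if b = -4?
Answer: 48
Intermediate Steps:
u(Q, Y) = -5 + Y (u(Q, Y) = Y - 5 = -5 + Y)
b*u(-8, -7) = -4*(-5 - 7) = -4*(-12) = 48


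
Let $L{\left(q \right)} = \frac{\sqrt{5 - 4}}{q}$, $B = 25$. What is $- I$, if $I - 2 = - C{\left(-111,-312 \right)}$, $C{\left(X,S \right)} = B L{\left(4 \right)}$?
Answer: $\frac{17}{4} \approx 4.25$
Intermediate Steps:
$L{\left(q \right)} = \frac{1}{q}$ ($L{\left(q \right)} = \frac{\sqrt{1}}{q} = 1 \frac{1}{q} = \frac{1}{q}$)
$C{\left(X,S \right)} = \frac{25}{4}$
$I = - \frac{17}{4}$ ($I = 2 - \frac{25}{4} = - \frac{17}{4} \approx -4.25$)
$- I = \left(-1\right) \left(- \frac{17}{4}\right) = \frac{17}{4}$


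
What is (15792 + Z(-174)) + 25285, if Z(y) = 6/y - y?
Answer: 1196278/29 ≈ 41251.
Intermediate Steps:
Z(y) = -y + 6/y
(15792 + Z(-174)) + 25285 = (15792 + (-1*(-174) + 6/(-174))) + 25285 = (15792 + (174 + 6*(-1/174))) + 25285 = (15792 + (174 - 1/29)) + 25285 = (15792 + 5045/29) + 25285 = 463013/29 + 25285 = 1196278/29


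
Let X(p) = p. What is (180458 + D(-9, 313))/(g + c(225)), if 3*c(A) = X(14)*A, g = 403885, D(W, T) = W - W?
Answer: 180458/404935 ≈ 0.44565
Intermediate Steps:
D(W, T) = 0
c(A) = 14*A/3 (c(A) = (14*A)/3 = 14*A/3)
(180458 + D(-9, 313))/(g + c(225)) = (180458 + 0)/(403885 + (14/3)*225) = 180458/(403885 + 1050) = 180458/404935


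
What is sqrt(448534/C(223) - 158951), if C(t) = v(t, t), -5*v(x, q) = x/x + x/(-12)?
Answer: I*sqrt(1398217031)/211 ≈ 177.22*I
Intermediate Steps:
v(x, q) = -1/5 + x/60 (v(x, q) = -(x/x + x/(-12))/5 = -(1 + x*(-1/12))/5 = -(1 - x/12)/5 = -1/5 + x/60)
C(t) = -1/5 + t/60
sqrt(448534/C(223) - 158951) = sqrt(448534/(-1/5 + (1/60)*223) - 158951) = sqrt(448534/(-1/5 + 223/60) - 158951) = sqrt(448534/(211/60) - 158951) = sqrt(448534*(60/211) - 158951) = sqrt(26912040/211 - 158951) = sqrt(-6626621/211) = I*sqrt(1398217031)/211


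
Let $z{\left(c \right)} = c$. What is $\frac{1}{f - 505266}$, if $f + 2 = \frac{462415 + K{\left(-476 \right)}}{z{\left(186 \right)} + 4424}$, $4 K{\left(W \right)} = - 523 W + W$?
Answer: $- \frac{4610}{2328760947} \approx -1.9796 \cdot 10^{-6}$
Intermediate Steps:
$K{\left(W \right)} = - \frac{261 W}{2}$ ($K{\left(W \right)} = \frac{- 523 W + W}{4} = \frac{\left(-522\right) W}{4} = - \frac{261 W}{2}$)
$f = \frac{515313}{4610}$ ($f = -2 + \frac{462415 - -62118}{186 + 4424} = -2 + \frac{462415 + 62118}{4610} = -2 + 524533 \cdot \frac{1}{4610} = -2 + \frac{524533}{4610} = \frac{515313}{4610} \approx 111.78$)
$\frac{1}{f - 505266} = \frac{1}{\frac{515313}{4610} - 505266} = \frac{1}{- \frac{2328760947}{4610}} = - \frac{4610}{2328760947}$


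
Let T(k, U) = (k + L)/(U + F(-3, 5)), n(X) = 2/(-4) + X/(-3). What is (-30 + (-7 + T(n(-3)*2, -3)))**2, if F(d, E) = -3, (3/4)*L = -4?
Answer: 426409/324 ≈ 1316.1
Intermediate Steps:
L = -16/3 (L = (4/3)*(-4) = -16/3 ≈ -5.3333)
n(X) = -1/2 - X/3 (n(X) = 2*(-1/4) + X*(-1/3) = -1/2 - X/3)
T(k, U) = (-16/3 + k)/(-3 + U) (T(k, U) = (k - 16/3)/(U - 3) = (-16/3 + k)/(-3 + U))
(-30 + (-7 + T(n(-3)*2, -3)))**2 = (-30 + (-7 + (-16/3 + (-1/2 - 1/3*(-3))*2)/(-3 - 3)))**2 = (-30 + (-7 + (-16/3 + (-1/2 + 1)*2)/(-6)))**2 = (-30 + (-7 - (-16/3 + (1/2)*2)/6))**2 = (-30 + (-7 - (-16/3 + 1)/6))**2 = (-30 + (-7 - 1/6*(-13/3)))**2 = (-30 + (-7 + 13/18))**2 = (-30 - 113/18)**2 = (-653/18)**2 = 426409/324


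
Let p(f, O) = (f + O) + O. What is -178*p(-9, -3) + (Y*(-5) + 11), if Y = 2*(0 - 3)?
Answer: 2711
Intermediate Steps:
Y = -6 (Y = 2*(-3) = -6)
p(f, O) = f + 2*O (p(f, O) = (O + f) + O = f + 2*O)
-178*p(-9, -3) + (Y*(-5) + 11) = -178*(-9 + 2*(-3)) + (-6*(-5) + 11) = -178*(-9 - 6) + (30 + 11) = -178*(-15) + 41 = 2670 + 41 = 2711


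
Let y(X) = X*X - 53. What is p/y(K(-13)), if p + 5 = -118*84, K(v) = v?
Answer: -9917/116 ≈ -85.491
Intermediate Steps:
y(X) = -53 + X² (y(X) = X² - 53 = -53 + X²)
p = -9917 (p = -5 - 118*84 = -5 - 9912 = -9917)
p/y(K(-13)) = -9917/(-53 + (-13)²) = -9917/(-53 + 169) = -9917/116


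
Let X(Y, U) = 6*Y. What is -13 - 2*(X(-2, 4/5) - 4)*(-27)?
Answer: -877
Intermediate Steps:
-13 - 2*(X(-2, 4/5) - 4)*(-27) = -13 - 2*(6*(-2) - 4)*(-27) = -13 - 2*(-12 - 4)*(-27) = -13 - 2*(-16)*(-27) = -13 + 32*(-27) = -13 - 864 = -877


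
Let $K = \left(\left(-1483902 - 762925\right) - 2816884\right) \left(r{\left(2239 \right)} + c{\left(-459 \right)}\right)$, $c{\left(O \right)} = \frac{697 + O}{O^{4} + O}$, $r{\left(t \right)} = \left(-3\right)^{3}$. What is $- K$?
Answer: $- \frac{25498019915888602}{186497829} \approx -1.3672 \cdot 10^{8}$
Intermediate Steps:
$r{\left(t \right)} = -27$
$c{\left(O \right)} = \frac{697 + O}{O + O^{4}}$
$K = \frac{25498019915888602}{186497829}$ ($K = \left(\left(-1483902 - 762925\right) - 2816884\right) \left(-27 + \frac{697 - 459}{-459 + \left(-459\right)^{4}}\right) = \left(-2246827 - 2816884\right) \left(-27 + \frac{1}{-459 + 44386483761} \cdot 238\right) = - 5063711 \left(-27 + \frac{1}{44386483302} \cdot 238\right) = - 5063711 \left(-27 + \frac{1}{186497829}\right) = \left(-5063711\right) \left(- \frac{5035441382}{186497829}\right) = \frac{25498019915888602}{186497829} \approx 1.3672 \cdot 10^{8}$)
$- K = \left(-1\right) \frac{25498019915888602}{186497829} = - \frac{25498019915888602}{186497829}$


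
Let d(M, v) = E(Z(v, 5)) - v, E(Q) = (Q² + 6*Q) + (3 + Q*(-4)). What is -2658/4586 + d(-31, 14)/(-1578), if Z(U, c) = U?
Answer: -861857/1206118 ≈ -0.71457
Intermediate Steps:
E(Q) = 3 + Q² + 2*Q (E(Q) = (Q² + 6*Q) + (3 - 4*Q) = 3 + Q² + 2*Q)
d(M, v) = 3 + v + v² (d(M, v) = (3 + v² + 2*v) - v = 3 + v + v²)
-2658/4586 + d(-31, 14)/(-1578) = -2658/4586 + (3 + 14 + 14²)/(-1578) = -2658*1/4586 + (3 + 14 + 196)*(-1/1578) = -1329/2293 + 213*(-1/1578) = -1329/2293 - 71/526 = -861857/1206118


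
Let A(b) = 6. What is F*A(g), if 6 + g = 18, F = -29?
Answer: -174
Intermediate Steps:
g = 12 (g = -6 + 18 = 12)
F*A(g) = -29*6 = -174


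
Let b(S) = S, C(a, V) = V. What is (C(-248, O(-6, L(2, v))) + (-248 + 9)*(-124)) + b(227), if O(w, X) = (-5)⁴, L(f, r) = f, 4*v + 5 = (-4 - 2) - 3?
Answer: 30488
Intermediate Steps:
v = -7/2 (v = -5/4 + ((-4 - 2) - 3)/4 = -5/4 + (-6 - 3)/4 = -5/4 + (¼)*(-9) = -5/4 - 9/4 = -7/2 ≈ -3.5000)
O(w, X) = 625
(C(-248, O(-6, L(2, v))) + (-248 + 9)*(-124)) + b(227) = (625 + (-248 + 9)*(-124)) + 227 = (625 - 239*(-124)) + 227 = (625 + 29636) + 227 = 30261 + 227 = 30488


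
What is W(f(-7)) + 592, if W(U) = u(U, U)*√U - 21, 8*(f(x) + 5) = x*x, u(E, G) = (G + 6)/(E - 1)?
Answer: 571 + 171*√2/4 ≈ 631.46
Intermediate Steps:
u(E, G) = (6 + G)/(-1 + E)
f(x) = -5 + x²/8 (f(x) = -5 + (x*x)/8 = -5 + x²/8)
W(U) = -21 + √U*(6 + U)/(-1 + U) (W(U) = ((6 + U)/(-1 + U))*√U - 21 = √U*(6 + U)/(-1 + U) - 21 = -21 + √U*(6 + U)/(-1 + U))
W(f(-7)) + 592 = (21 - 21*(-5 + (⅛)*(-7)²) + √(-5 + (⅛)*(-7)²)*(6 + (-5 + (⅛)*(-7)²)))/(-1 + (-5 + (⅛)*(-7)²)) + 592 = (21 - 21*(-5 + (⅛)*49) + √(-5 + (⅛)*49)*(6 + (-5 + (⅛)*49)))/(-1 + (-5 + (⅛)*49)) + 592 = (21 - 21*(-5 + 49/8) + √(-5 + 49/8)*(6 + (-5 + 49/8)))/(-1 + (-5 + 49/8)) + 592 = (21 - 21*9/8 + √(9/8)*(6 + 9/8))/(-1 + 9/8) + 592 = (21 - 189/8 + (3*√2/4)*(57/8))/(⅛) + 592 = 8*(21 - 189/8 + 171*√2/32) + 592 = 8*(-21/8 + 171*√2/32) + 592 = (-21 + 171*√2/4) + 592 = 571 + 171*√2/4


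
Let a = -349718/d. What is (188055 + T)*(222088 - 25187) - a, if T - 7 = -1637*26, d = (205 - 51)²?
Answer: 339720974613859/11858 ≈ 2.8649e+10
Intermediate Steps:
d = 23716 (d = 154² = 23716)
T = -42555 (T = 7 - 1637*26 = 7 - 42562 = -42555)
a = -174859/11858 (a = -349718/23716 = -349718*1/23716 = -174859/11858 ≈ -14.746)
(188055 + T)*(222088 - 25187) - a = (188055 - 42555)*(222088 - 25187) - 1*(-174859/11858) = 145500*196901 + 174859/11858 = 28649095500 + 174859/11858 = 339720974613859/11858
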